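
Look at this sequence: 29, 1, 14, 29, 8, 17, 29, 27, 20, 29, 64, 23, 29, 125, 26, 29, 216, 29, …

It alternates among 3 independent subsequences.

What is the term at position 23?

Read the sequence 3 terms at a time; column i is its own pattern.
Subsequence A: 29, 29, 29, 29, 29, 29 (always 29).
Subsequence B: 1, 8, 27, 64, 125, 216 (the cubes 1³, 2³, 3³, …).
Subsequence C: 14, 17, 20, 23, 26, 29 (linear: a_n = 11 + 3·n).
Term 23 comes from subsequence B (its 8th entry): 512.

512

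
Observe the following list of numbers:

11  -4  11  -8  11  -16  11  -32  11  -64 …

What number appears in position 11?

11

Taking every 2nd term gives 2 separate tracks.
Track A: 11, 11, 11, 11, 11 — the constant sequence 11.
Track B: -4, -8, -16, -32, -64 — geometric, ×2 each step.
Position 11 falls in track A as its term 6, giving 11.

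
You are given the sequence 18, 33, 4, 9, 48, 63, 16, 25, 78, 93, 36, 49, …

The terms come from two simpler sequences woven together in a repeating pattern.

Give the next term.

108

Positions follow the repeating pattern AABB; grouping by letter gives 2 tracks.
Stream A is 18, 33, 48, 63, 78, 93, which is adding 15 each time.
Stream B is 4, 9, 16, 25, 36, 49, which is the squares 2², 3², 4², ….
Position 13 falls in stream A as its term 7, giving 108.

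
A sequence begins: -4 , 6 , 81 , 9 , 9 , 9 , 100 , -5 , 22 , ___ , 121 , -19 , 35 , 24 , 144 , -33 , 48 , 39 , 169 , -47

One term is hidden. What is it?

Taking every 4th term gives 4 separate tracks.
Track A: -4, 9, 22, 35, 48 — adding 13 each time.
Track B: 6, 9, ?, 24, 39 — Fibonacci-style (each term is the sum of the two before it).
Track C: 81, 100, 121, 144, 169 — perfect squares starting at 9².
Track D: 9, -5, -19, -33, -47 — subtracting 14 each time.
Filling track B at index 3 by its rule yields 15.

15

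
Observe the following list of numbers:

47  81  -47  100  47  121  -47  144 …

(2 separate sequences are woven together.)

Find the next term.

Taking every 2nd term gives 2 separate tracks.
Stream A: 47, -47, 47, -47 — the oscillation 47·(−1)^(n+1).
Stream B: 81, 100, 121, 144 — consecutive squares n² from n = 9.
The 9th slot belongs to stream A; its 5th term is 47.

47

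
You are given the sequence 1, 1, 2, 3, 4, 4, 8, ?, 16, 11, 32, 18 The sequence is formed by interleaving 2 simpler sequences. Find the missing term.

Split by position mod 2 into 2 tracks.
Track A: 1, 2, 4, 8, 16, 32. Successive powers of 2.
Track B: 1, 3, 4, ?, 11, 18. A Fibonacci-like recurrence a_n = a_{n-1} + a_{n-2}.
Filling track B at index 4 by its rule yields 7.

7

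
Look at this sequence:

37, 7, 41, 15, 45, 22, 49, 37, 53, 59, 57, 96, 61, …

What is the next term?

The terms cycle through 2 interleaved subsequences.
Stream A is 37, 41, 45, 49, 53, 57, 61, which is linear: a_n = 33 + 4·n.
Stream B is 7, 15, 22, 37, 59, 96, which is Fibonacci-style (each term is the sum of the two before it).
Position 14 → stream B, term 7 = 155.

155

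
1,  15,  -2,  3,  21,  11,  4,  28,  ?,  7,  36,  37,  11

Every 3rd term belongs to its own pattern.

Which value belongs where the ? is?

Split by position mod 3: positions 1, 4, 7, … form one track, and each other residue class forms its own.
Stream A: 1, 3, 4, 7, 11 — each term equals the sum of the previous two.
Stream B: 15, 21, 28, 36 — the triangular numbers T_5, T_6, ….
Stream C: -2, 11, ?, 37 — linear: a_n = -15 + 13·n.
Filling stream C at index 3 by its rule yields 24.

24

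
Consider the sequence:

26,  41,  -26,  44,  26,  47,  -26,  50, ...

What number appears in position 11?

The terms cycle through 2 interleaved subsequences.
Track A = 26, -26, 26, -26: the oscillation 26·(−1)^(n+1).
Track B = 41, 44, 47, 50: arithmetic, step +3.
Term 11 comes from track A (its 6th entry): -26.

-26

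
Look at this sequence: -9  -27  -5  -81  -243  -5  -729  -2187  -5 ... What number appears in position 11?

-19683

Reading positions in blocks of 3 reveals the pattern AAB — 2 tracks woven together.
Subsequence A: -9, -27, -81, -243, -729, -2187. Multiplying by 3 each time.
Subsequence B: -5, -5, -5. Constant -5.
Position 11 → subsequence A, term 8 = -19683.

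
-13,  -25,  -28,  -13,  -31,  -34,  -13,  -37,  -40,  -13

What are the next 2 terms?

Positions follow the repeating pattern ABB; grouping by letter gives 2 tracks.
Stream A: -13, -13, -13, -13 — the constant sequence -13.
Stream B: -25, -28, -31, -34, -37, -40 — arithmetic, step −3.
The 11th slot belongs to stream B; its 7th term is -43.
Term 12 comes from stream B (its 8th entry): -46.

-43, -46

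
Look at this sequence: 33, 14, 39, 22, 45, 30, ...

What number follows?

Taking every 2nd term gives 2 separate tracks.
Track A is 33, 39, 45, which is arithmetic, step +6.
Track B is 14, 22, 30, which is linear: a_n = 6 + 8·n.
The 7th slot belongs to track A; its 4th term is 51.

51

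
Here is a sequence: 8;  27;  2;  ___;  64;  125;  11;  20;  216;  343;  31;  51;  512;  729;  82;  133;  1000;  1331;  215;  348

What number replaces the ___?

Positions follow the repeating pattern AABB; grouping by letter gives 2 tracks.
Track A: 8, 27, 64, 125, 216, 343, 512, 729, 1000, 1331. Perfect cubes starting at 2³.
Track B: 2, ?, 11, 20, 31, 51, 82, 133, 215, 348. A Fibonacci-like recurrence a_n = a_{n-1} + a_{n-2}.
Track B's pattern makes the blank 9.

9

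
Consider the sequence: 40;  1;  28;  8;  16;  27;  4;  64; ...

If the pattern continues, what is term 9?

-8

Taking every 2nd term gives 2 separate tracks.
Track A = 40, 28, 16, 4: linear: a_n = 52 − 12·n.
Track B = 1, 8, 27, 64: perfect cubes starting at 1³.
The 9th slot belongs to track A; its 5th term is -8.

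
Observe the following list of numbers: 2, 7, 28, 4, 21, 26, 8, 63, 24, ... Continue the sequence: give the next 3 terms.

16, 189, 22

Split by position mod 3 into 3 tracks.
Stream A: 2, 4, 8 — powers 2^1, 2^2, 2^3, ….
Stream B: 7, 21, 63 — geometric, ×3 each step.
Stream C: 28, 26, 24 — linear: a_n = 30 − 2·n.
Position 10 falls in stream A as its term 4, giving 16.
Position 11 → stream B, term 4 = 189.
Term 12 comes from stream C (its 4th entry): 22.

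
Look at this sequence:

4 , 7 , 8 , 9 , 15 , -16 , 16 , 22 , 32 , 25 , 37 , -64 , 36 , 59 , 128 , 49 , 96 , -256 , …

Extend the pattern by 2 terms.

Read the sequence 3 terms at a time; column i is its own pattern.
Track A: 4, 9, 16, 25, 36, 49 (the squares 2², 3², 4², …).
Track B: 7, 15, 22, 37, 59, 96 (each term equals the sum of the previous two).
Track C: 8, -16, 32, -64, 128, -256 (geometric with ratio -2).
Position 19 → track A, term 7 = 64.
Position 20 → track B, term 7 = 155.

64, 155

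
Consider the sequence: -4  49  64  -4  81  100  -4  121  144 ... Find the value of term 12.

196

Positions follow the repeating pattern ABB; grouping by letter gives 2 tracks.
Track A: -4, -4, -4 (always -4).
Track B: 49, 64, 81, 100, 121, 144 (the squares 7², 8², 9², …).
The 12th slot belongs to track B; its 8th term is 196.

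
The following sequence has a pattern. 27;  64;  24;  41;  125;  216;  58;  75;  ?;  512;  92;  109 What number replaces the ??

Positions follow the repeating pattern AABB; grouping by letter gives 2 tracks.
Track A = 27, 64, 125, 216, ?, 512: perfect cubes starting at 3³.
Track B = 24, 41, 58, 75, 92, 109: adding 17 each time.
Track A's pattern makes the blank 343.

343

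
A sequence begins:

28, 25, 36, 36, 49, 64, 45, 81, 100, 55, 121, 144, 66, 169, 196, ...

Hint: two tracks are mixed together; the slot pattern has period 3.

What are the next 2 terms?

Reading positions in blocks of 3 reveals the pattern ABB — 2 tracks woven together.
Track A = 28, 36, 45, 55, 66: triangular numbers starting at T_7.
Track B = 25, 36, 49, 64, 81, 100, 121, 144, 169, 196: the squares 5², 6², 7², ….
Position 16 → track A, term 6 = 78.
The 17th slot belongs to track B; its 11th term is 225.

78, 225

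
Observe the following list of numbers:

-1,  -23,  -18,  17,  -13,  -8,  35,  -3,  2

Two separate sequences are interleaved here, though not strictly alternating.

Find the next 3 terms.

53, 7, 12

Positions follow the repeating pattern ABB; grouping by letter gives 2 tracks.
Track A is -1, 17, 35, which is arithmetic with common difference +18.
Track B is -23, -18, -13, -8, -3, 2, which is arithmetic, step +5.
Term 10 comes from track A (its 4th entry): 53.
Position 11 → track B, term 7 = 7.
Term 12 comes from track B (its 8th entry): 12.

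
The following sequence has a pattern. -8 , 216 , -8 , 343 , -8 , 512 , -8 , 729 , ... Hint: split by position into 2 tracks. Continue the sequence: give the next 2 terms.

-8, 1000

Split by position mod 2 into 2 tracks.
Stream A is -8, -8, -8, -8, which is the constant sequence -8.
Stream B is 216, 343, 512, 729, which is perfect cubes starting at 6³.
Position 9 → stream A, term 5 = -8.
Position 10 falls in stream B as its term 5, giving 1000.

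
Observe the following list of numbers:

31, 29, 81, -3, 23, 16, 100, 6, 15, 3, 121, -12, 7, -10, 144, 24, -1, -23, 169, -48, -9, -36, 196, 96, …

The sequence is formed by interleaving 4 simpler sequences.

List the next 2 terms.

The terms cycle through 4 interleaved subsequences.
Stream A: 31, 23, 15, 7, -1, -9 — subtracting 8 each time.
Stream B: 29, 16, 3, -10, -23, -36 — arithmetic with common difference −13.
Stream C: 81, 100, 121, 144, 169, 196 — consecutive squares n² from n = 9.
Stream D: -3, 6, -12, 24, -48, 96 — a geometric progression (common ratio -2).
Position 25 falls in stream A as its term 7, giving -17.
Position 26 falls in stream B as its term 7, giving -49.

-17, -49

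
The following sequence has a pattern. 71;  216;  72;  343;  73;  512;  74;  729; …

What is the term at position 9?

The terms cycle through 2 interleaved subsequences.
Subsequence A = 71, 72, 73, 74: arithmetic with common difference +1.
Subsequence B = 216, 343, 512, 729: consecutive cubes n³ from n = 6.
Term 9 comes from subsequence A (its 5th entry): 75.

75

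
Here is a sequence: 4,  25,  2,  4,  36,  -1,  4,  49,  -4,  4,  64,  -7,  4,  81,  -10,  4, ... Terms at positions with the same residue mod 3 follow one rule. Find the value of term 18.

Taking every 3rd term gives 3 separate tracks.
Stream A: 4, 4, 4, 4, 4, 4 — the constant sequence 4.
Stream B: 25, 36, 49, 64, 81 — the squares 5², 6², 7², ….
Stream C: 2, -1, -4, -7, -10 — linear: a_n = 5 − 3·n.
The 18th slot belongs to stream C; its 6th term is -13.

-13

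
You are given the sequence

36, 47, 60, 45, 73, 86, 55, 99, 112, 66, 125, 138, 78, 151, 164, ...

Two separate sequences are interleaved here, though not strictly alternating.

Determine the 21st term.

216

Positions follow the repeating pattern ABB; grouping by letter gives 2 tracks.
Track A is 36, 45, 55, 66, 78, which is triangular numbers n(n+1)/2 for n = 8, 9, ….
Track B is 47, 60, 73, 86, 99, 112, 125, 138, 151, 164, which is arithmetic with common difference +13.
The 21st slot belongs to track B; its 14th term is 216.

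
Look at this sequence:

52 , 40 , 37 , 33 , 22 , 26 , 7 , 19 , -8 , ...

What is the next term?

Taking every 2nd term gives 2 separate tracks.
Stream A: 52, 37, 22, 7, -8. Linear: a_n = 67 − 15·n.
Stream B: 40, 33, 26, 19. Subtracting 7 each time.
The 10th slot belongs to stream B; its 5th term is 12.

12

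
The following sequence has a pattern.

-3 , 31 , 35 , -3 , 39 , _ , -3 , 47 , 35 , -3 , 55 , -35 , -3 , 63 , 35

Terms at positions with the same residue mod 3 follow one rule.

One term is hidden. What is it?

-35

Split by position mod 3 into 3 tracks.
Track A: -3, -3, -3, -3, -3 (always -3).
Track B: 31, 39, 47, 55, 63 (adding 8 each time).
Track C: 35, ?, 35, -35, 35 (oscillating between 35 and -35).
The gap is track C's term 2; the rule gives -35.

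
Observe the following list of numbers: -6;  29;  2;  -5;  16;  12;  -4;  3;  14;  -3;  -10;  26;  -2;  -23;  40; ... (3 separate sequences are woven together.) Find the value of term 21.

106

The terms cycle through 3 interleaved subsequences.
Track A = -6, -5, -4, -3, -2: adding 1 each time.
Track B = 29, 16, 3, -10, -23: arithmetic, step −13.
Track C = 2, 12, 14, 26, 40: Fibonacci-style (each term is the sum of the two before it).
Position 21 falls in track C as its term 7, giving 106.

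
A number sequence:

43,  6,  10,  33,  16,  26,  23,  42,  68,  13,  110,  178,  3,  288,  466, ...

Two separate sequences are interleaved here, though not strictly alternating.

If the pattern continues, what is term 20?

1974

The slot pattern repeats as ABB (period 3), so there are 2 interleaved tracks.
Track A = 43, 33, 23, 13, 3: subtracting 10 each time.
Track B = 6, 10, 16, 26, 42, 68, 110, 178, 288, 466: a Fibonacci-like recurrence a_n = a_{n-1} + a_{n-2}.
The 20th slot belongs to track B; its 13th term is 1974.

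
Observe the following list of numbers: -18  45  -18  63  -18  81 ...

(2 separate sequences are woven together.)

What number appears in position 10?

117

The terms cycle through 2 interleaved subsequences.
Stream A: -18, -18, -18 (constant -18).
Stream B: 45, 63, 81 (arithmetic with common difference +18).
Term 10 comes from stream B (its 5th entry): 117.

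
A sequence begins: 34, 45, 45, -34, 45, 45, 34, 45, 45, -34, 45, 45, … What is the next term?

Reading positions in blocks of 3 reveals the pattern ABB — 2 tracks woven together.
Track A: 34, -34, 34, -34 — alternating ±34.
Track B: 45, 45, 45, 45, 45, 45, 45, 45 — constant 45.
Position 13 → track A, term 5 = 34.

34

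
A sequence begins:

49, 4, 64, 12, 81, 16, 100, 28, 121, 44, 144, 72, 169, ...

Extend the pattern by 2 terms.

Positions 1, 3, 5, … form one subsequence and positions 2, 4, 6, … form another.
Track A: 49, 64, 81, 100, 121, 144, 169. Consecutive squares n² from n = 7.
Track B: 4, 12, 16, 28, 44, 72. A Fibonacci-like recurrence a_n = a_{n-1} + a_{n-2}.
Position 14 falls in track B as its term 7, giving 116.
Position 15 → track A, term 8 = 196.

116, 196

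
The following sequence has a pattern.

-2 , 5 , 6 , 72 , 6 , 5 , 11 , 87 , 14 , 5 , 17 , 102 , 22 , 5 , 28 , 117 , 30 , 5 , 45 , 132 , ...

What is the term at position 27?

The terms cycle through 4 interleaved subsequences.
Subsequence A: -2, 6, 14, 22, 30. Arithmetic, step +8.
Subsequence B: 5, 5, 5, 5, 5. Always 5.
Subsequence C: 6, 11, 17, 28, 45. Each term equals the sum of the previous two.
Subsequence D: 72, 87, 102, 117, 132. Arithmetic with common difference +15.
Term 27 comes from subsequence C (its 7th entry): 118.

118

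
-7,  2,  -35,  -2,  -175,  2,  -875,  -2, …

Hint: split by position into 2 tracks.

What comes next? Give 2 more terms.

Split by position mod 2 into 2 tracks.
Subsequence A: -7, -35, -175, -875. Geometric with ratio 5.
Subsequence B: 2, -2, 2, -2. Oscillating between 2 and -2.
The 9th slot belongs to subsequence A; its 5th term is -4375.
Position 10 falls in subsequence B as its term 5, giving 2.

-4375, 2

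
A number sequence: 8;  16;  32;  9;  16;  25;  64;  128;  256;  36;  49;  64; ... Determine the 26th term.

65536

Reading positions in blocks of 6 reveals the pattern AAABBB — 2 tracks woven together.
Track A is 8, 16, 32, 64, 128, 256, which is powers 2^3, 2^4, 2^5, ….
Track B is 9, 16, 25, 36, 49, 64, which is consecutive squares n² from n = 3.
Position 26 → track A, term 14 = 65536.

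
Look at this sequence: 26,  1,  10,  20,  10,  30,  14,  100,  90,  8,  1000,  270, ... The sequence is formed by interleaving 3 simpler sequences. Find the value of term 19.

Split by position mod 3: positions 1, 4, 7, … form one track, and each other residue class forms its own.
Subsequence A: 26, 20, 14, 8 (arithmetic with common difference −6).
Subsequence B: 1, 10, 100, 1000 (powers of 10).
Subsequence C: 10, 30, 90, 270 (multiplying by 3 each time).
Term 19 comes from subsequence A (its 7th entry): -10.

-10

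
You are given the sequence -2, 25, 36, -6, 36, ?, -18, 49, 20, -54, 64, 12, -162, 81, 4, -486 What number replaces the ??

Split by position mod 3 into 3 tracks.
Stream A is -2, -6, -18, -54, -162, -486, which is geometric with ratio 3.
Stream B is 25, 36, 49, 64, 81, which is consecutive squares n² from n = 5.
Stream C is 36, ?, 20, 12, 4, which is arithmetic, step −8.
Filling stream C at index 2 by its rule yields 28.

28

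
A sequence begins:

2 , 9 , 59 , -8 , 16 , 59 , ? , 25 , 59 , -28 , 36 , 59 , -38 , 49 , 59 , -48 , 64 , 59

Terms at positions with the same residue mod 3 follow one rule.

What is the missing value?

Taking every 3rd term gives 3 separate tracks.
Track A = 2, -8, ?, -28, -38, -48: arithmetic, step −10.
Track B = 9, 16, 25, 36, 49, 64: the squares 3², 4², 5², ….
Track C = 59, 59, 59, 59, 59, 59: the constant sequence 59.
Track A's pattern makes the blank -18.

-18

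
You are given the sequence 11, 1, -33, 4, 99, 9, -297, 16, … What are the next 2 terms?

891, 25

The terms cycle through 2 interleaved subsequences.
Stream A: 11, -33, 99, -297 (geometric, ×-3 each step).
Stream B: 1, 4, 9, 16 (consecutive squares n² from n = 1).
Position 9 falls in stream A as its term 5, giving 891.
The 10th slot belongs to stream B; its 5th term is 25.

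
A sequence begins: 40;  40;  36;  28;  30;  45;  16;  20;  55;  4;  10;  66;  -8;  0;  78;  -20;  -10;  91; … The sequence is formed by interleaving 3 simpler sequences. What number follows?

-32

Read the sequence 3 terms at a time; column i is its own pattern.
Track A: 40, 28, 16, 4, -8, -20 — arithmetic with common difference −12.
Track B: 40, 30, 20, 10, 0, -10 — linear: a_n = 50 − 10·n.
Track C: 36, 45, 55, 66, 78, 91 — triangular numbers n(n+1)/2 for n = 8, 9, ….
Term 19 comes from track A (its 7th entry): -32.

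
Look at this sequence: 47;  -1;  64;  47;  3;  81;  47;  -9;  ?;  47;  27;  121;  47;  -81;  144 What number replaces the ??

100

The terms cycle through 3 interleaved subsequences.
Subsequence A: 47, 47, 47, 47, 47. Constant 47.
Subsequence B: -1, 3, -9, 27, -81. Geometric with ratio -3.
Subsequence C: 64, 81, ?, 121, 144. Perfect squares starting at 8².
Subsequence C's pattern makes the blank 100.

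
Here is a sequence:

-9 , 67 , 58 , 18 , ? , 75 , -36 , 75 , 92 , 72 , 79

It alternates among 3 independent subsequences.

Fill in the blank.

71

The terms cycle through 3 interleaved subsequences.
Stream A: -9, 18, -36, 72 (a geometric progression (common ratio -2)).
Stream B: 67, ?, 75, 79 (arithmetic, step +4).
Stream C: 58, 75, 92 (linear: a_n = 41 + 17·n).
Filling stream B at index 2 by its rule yields 71.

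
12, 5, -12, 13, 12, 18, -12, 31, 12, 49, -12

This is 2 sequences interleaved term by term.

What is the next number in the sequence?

Odd-indexed and even-indexed terms follow separate rules.
Track A is 12, -12, 12, -12, 12, -12, which is the oscillation 12·(−1)^(n+1).
Track B is 5, 13, 18, 31, 49, which is Fibonacci-style (each term is the sum of the two before it).
Term 12 comes from track B (its 6th entry): 80.

80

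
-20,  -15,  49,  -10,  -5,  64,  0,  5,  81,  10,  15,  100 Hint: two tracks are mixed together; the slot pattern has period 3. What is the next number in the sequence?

20

Positions follow the repeating pattern AAB; grouping by letter gives 2 tracks.
Subsequence A: -20, -15, -10, -5, 0, 5, 10, 15 (arithmetic, step +5).
Subsequence B: 49, 64, 81, 100 (perfect squares starting at 7²).
The 13th slot belongs to subsequence A; its 9th term is 20.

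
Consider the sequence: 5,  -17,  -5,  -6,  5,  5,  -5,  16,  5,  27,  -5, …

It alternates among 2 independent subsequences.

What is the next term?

38

Taking every 2nd term gives 2 separate tracks.
Track A: 5, -5, 5, -5, 5, -5 — the oscillation 5·(−1)^(n+1).
Track B: -17, -6, 5, 16, 27 — arithmetic, step +11.
Position 12 falls in track B as its term 6, giving 38.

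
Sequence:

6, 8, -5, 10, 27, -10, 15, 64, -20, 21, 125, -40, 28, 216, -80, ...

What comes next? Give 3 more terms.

36, 343, -160

Split by position mod 3: positions 1, 4, 7, … form one track, and each other residue class forms its own.
Track A = 6, 10, 15, 21, 28: the triangular numbers T_3, T_4, ….
Track B = 8, 27, 64, 125, 216: perfect cubes starting at 2³.
Track C = -5, -10, -20, -40, -80: geometric with ratio 2.
Position 16 → track A, term 6 = 36.
The 17th slot belongs to track B; its 6th term is 343.
Position 18 falls in track C as its term 6, giving -160.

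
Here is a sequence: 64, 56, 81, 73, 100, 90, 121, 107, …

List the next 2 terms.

144, 124

Taking every 2nd term gives 2 separate tracks.
Track A = 64, 81, 100, 121: perfect squares starting at 8².
Track B = 56, 73, 90, 107: linear: a_n = 39 + 17·n.
Position 9 falls in track A as its term 5, giving 144.
Position 10 falls in track B as its term 5, giving 124.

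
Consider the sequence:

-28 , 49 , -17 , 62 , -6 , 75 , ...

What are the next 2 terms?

Taking every 2nd term gives 2 separate tracks.
Stream A is -28, -17, -6, which is arithmetic with common difference +11.
Stream B is 49, 62, 75, which is arithmetic, step +13.
Position 7 → stream A, term 4 = 5.
Position 8 → stream B, term 4 = 88.

5, 88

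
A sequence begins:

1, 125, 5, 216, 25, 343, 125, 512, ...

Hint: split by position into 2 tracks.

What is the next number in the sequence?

Positions 1, 3, 5, … form one subsequence and positions 2, 4, 6, … form another.
Subsequence A: 1, 5, 25, 125. Powers 5^0, 5^1, 5^2, ….
Subsequence B: 125, 216, 343, 512. Consecutive cubes n³ from n = 5.
Position 9 → subsequence A, term 5 = 625.

625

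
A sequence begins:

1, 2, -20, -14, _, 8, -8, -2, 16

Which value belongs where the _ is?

4

Positions follow the repeating pattern AABB; grouping by letter gives 2 tracks.
Track A: 1, 2, ?, 8, 16. Successive powers of 2.
Track B: -20, -14, -8, -2. Arithmetic with common difference +6.
So the missing entry in track A is 4.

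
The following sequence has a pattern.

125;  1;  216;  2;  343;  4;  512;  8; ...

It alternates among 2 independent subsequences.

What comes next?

The terms cycle through 2 interleaved subsequences.
Stream A = 125, 216, 343, 512: the cubes 5³, 6³, 7³, ….
Stream B = 1, 2, 4, 8: powers of 2.
The 9th slot belongs to stream A; its 5th term is 729.

729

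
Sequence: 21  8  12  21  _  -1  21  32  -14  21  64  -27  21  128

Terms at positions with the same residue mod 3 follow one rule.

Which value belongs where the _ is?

The terms cycle through 3 interleaved subsequences.
Subsequence A: 21, 21, 21, 21, 21 (always 21).
Subsequence B: 8, ?, 32, 64, 128 (powers 2^3, 2^4, 2^5, …).
Subsequence C: 12, -1, -14, -27 (linear: a_n = 25 − 13·n).
Filling subsequence B at index 2 by its rule yields 16.

16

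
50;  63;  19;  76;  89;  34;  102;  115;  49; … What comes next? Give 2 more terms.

The slot pattern repeats as AAB (period 3), so there are 2 interleaved tracks.
Subsequence A: 50, 63, 76, 89, 102, 115. Arithmetic with common difference +13.
Subsequence B: 19, 34, 49. Arithmetic, step +15.
Position 10 falls in subsequence A as its term 7, giving 128.
Position 11 → subsequence A, term 8 = 141.

128, 141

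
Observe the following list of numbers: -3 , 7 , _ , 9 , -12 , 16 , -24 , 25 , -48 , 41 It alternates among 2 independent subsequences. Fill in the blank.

Odd-indexed and even-indexed terms follow separate rules.
Track A: -3, ?, -12, -24, -48. Geometric, ×2 each step.
Track B: 7, 9, 16, 25, 41. Fibonacci-style (each term is the sum of the two before it).
The gap is track A's term 2; the rule gives -6.

-6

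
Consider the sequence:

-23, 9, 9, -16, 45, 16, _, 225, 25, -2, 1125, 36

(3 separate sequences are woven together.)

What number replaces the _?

Split by position mod 3: positions 1, 4, 7, … form one track, and each other residue class forms its own.
Track A: -23, -16, ?, -2 (arithmetic, step +7).
Track B: 9, 45, 225, 1125 (multiplying by 5 each time).
Track C: 9, 16, 25, 36 (the squares 3², 4², 5², …).
Filling track A at index 3 by its rule yields -9.

-9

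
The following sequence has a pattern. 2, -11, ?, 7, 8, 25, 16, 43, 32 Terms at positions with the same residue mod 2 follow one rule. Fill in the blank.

4

Split by position mod 2 into 2 tracks.
Track A = 2, ?, 8, 16, 32: powers 2^1, 2^2, 2^3, ….
Track B = -11, 7, 25, 43: adding 18 each time.
Track A's pattern makes the blank 4.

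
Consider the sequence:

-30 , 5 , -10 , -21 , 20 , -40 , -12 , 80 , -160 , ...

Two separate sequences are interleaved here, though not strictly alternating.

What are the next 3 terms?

Positions follow the repeating pattern ABB; grouping by letter gives 2 tracks.
Track A = -30, -21, -12: adding 9 each time.
Track B = 5, -10, 20, -40, 80, -160: a geometric progression (common ratio -2).
Term 10 comes from track A (its 4th entry): -3.
Position 11 falls in track B as its term 7, giving 320.
Position 12 falls in track B as its term 8, giving -640.

-3, 320, -640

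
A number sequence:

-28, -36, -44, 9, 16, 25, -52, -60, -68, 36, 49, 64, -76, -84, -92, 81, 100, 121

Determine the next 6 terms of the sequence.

Positions follow the repeating pattern AAABBB; grouping by letter gives 2 tracks.
Stream A: -28, -36, -44, -52, -60, -68, -76, -84, -92 — subtracting 8 each time.
Stream B: 9, 16, 25, 36, 49, 64, 81, 100, 121 — perfect squares starting at 3².
Term 19 comes from stream A (its 10th entry): -100.
Position 20 falls in stream A as its term 11, giving -108.
Term 21 comes from stream A (its 12th entry): -116.
Term 22 comes from stream B (its 10th entry): 144.
Position 23 falls in stream B as its term 11, giving 169.
The 24th slot belongs to stream B; its 12th term is 196.

-100, -108, -116, 144, 169, 196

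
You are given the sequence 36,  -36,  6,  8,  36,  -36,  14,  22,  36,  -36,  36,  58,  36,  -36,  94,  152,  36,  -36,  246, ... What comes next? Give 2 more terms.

Reading positions in blocks of 4 reveals the pattern AABB — 2 tracks woven together.
Track A: 36, -36, 36, -36, 36, -36, 36, -36, 36, -36 (oscillating between 36 and -36).
Track B: 6, 8, 14, 22, 36, 58, 94, 152, 246 (Fibonacci-style (each term is the sum of the two before it)).
Term 20 comes from track B (its 10th entry): 398.
Term 21 comes from track A (its 11th entry): 36.

398, 36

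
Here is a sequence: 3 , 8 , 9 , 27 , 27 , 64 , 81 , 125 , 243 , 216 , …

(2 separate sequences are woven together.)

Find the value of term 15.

6561

Positions 1, 3, 5, … form one subsequence and positions 2, 4, 6, … form another.
Stream A: 3, 9, 27, 81, 243. Powers 3^1, 3^2, 3^3, ….
Stream B: 8, 27, 64, 125, 216. Consecutive cubes n³ from n = 2.
Position 15 falls in stream A as its term 8, giving 6561.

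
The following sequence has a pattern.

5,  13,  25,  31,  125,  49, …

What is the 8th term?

The terms cycle through 2 interleaved subsequences.
Track A is 5, 25, 125, which is powers of 5.
Track B is 13, 31, 49, which is arithmetic, step +18.
Position 8 → track B, term 4 = 67.

67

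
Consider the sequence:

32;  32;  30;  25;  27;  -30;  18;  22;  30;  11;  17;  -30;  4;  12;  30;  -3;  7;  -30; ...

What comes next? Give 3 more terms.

The terms cycle through 3 interleaved subsequences.
Subsequence A = 32, 25, 18, 11, 4, -3: subtracting 7 each time.
Subsequence B = 32, 27, 22, 17, 12, 7: arithmetic with common difference −5.
Subsequence C = 30, -30, 30, -30, 30, -30: oscillating between 30 and -30.
Term 19 comes from subsequence A (its 7th entry): -10.
The 20th slot belongs to subsequence B; its 7th term is 2.
Term 21 comes from subsequence C (its 7th entry): 30.

-10, 2, 30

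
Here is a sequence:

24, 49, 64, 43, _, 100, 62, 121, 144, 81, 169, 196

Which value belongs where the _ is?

Positions follow the repeating pattern ABB; grouping by letter gives 2 tracks.
Stream A: 24, 43, 62, 81 (linear: a_n = 5 + 19·n).
Stream B: 49, 64, ?, 100, 121, 144, 169, 196 (perfect squares starting at 7²).
So the missing entry in stream B is 81.

81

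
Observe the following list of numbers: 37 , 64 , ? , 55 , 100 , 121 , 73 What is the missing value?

The slot pattern repeats as ABB (period 3), so there are 2 interleaved tracks.
Track A: 37, 55, 73 — arithmetic with common difference +18.
Track B: 64, ?, 100, 121 — perfect squares starting at 8².
Track B's pattern makes the blank 81.

81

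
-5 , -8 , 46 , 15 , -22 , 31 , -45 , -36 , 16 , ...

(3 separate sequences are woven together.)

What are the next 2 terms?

Taking every 3rd term gives 3 separate tracks.
Track A: -5, 15, -45 (geometric with ratio -3).
Track B: -8, -22, -36 (linear: a_n = 6 − 14·n).
Track C: 46, 31, 16 (subtracting 15 each time).
The 10th slot belongs to track A; its 4th term is 135.
Position 11 falls in track B as its term 4, giving -50.

135, -50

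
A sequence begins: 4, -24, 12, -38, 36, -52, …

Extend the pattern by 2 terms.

108, -66

Positions 1, 3, 5, … form one subsequence and positions 2, 4, 6, … form another.
Stream A is 4, 12, 36, which is multiplying by 3 each time.
Stream B is -24, -38, -52, which is arithmetic, step −14.
Position 7 → stream A, term 4 = 108.
The 8th slot belongs to stream B; its 4th term is -66.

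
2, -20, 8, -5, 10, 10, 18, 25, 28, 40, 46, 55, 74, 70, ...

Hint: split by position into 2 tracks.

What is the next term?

Positions 1, 3, 5, … form one subsequence and positions 2, 4, 6, … form another.
Track A: 2, 8, 10, 18, 28, 46, 74 (Fibonacci-style (each term is the sum of the two before it)).
Track B: -20, -5, 10, 25, 40, 55, 70 (linear: a_n = -35 + 15·n).
Position 15 → track A, term 8 = 120.

120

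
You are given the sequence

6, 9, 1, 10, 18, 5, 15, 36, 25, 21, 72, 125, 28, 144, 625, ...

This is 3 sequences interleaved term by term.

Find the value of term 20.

576

Split by position mod 3 into 3 tracks.
Stream A: 6, 10, 15, 21, 28 — the triangular numbers T_3, T_4, ….
Stream B: 9, 18, 36, 72, 144 — geometric with ratio 2.
Stream C: 1, 5, 25, 125, 625 — successive powers of 5.
Position 20 falls in stream B as its term 7, giving 576.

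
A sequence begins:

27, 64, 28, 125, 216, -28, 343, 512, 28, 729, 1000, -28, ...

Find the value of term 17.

2744

The slot pattern repeats as AAB (period 3), so there are 2 interleaved tracks.
Subsequence A: 27, 64, 125, 216, 343, 512, 729, 1000 — the cubes 3³, 4³, 5³, ….
Subsequence B: 28, -28, 28, -28 — the oscillation 28·(−1)^(n+1).
Position 17 falls in subsequence A as its term 12, giving 2744.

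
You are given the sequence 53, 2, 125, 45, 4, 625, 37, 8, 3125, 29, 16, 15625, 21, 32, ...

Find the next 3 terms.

Split by position mod 3: positions 1, 4, 7, … form one track, and each other residue class forms its own.
Track A is 53, 45, 37, 29, 21, which is arithmetic, step −8.
Track B is 2, 4, 8, 16, 32, which is multiplying by 2 each time.
Track C is 125, 625, 3125, 15625, which is successive powers of 5.
Position 15 → track C, term 5 = 78125.
Position 16 → track A, term 6 = 13.
Position 17 falls in track B as its term 6, giving 64.

78125, 13, 64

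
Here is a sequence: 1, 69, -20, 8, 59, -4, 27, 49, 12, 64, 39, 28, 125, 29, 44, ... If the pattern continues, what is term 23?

Split by position mod 3 into 3 tracks.
Track A: 1, 8, 27, 64, 125. Perfect cubes starting at 1³.
Track B: 69, 59, 49, 39, 29. Subtracting 10 each time.
Track C: -20, -4, 12, 28, 44. Arithmetic with common difference +16.
Position 23 falls in track B as its term 8, giving -1.

-1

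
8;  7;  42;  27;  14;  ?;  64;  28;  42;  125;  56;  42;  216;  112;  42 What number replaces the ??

The terms cycle through 3 interleaved subsequences.
Track A: 8, 27, 64, 125, 216 (consecutive cubes n³ from n = 2).
Track B: 7, 14, 28, 56, 112 (a geometric progression (common ratio 2)).
Track C: 42, ?, 42, 42, 42 (always 42).
Track C's pattern makes the blank 42.

42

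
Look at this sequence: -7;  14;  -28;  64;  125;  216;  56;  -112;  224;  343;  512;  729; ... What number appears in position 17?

The slot pattern repeats as AAABBB (period 6), so there are 2 interleaved tracks.
Track A = -7, 14, -28, 56, -112, 224: a geometric progression (common ratio -2).
Track B = 64, 125, 216, 343, 512, 729: perfect cubes starting at 4³.
Position 17 falls in track B as its term 8, giving 1331.

1331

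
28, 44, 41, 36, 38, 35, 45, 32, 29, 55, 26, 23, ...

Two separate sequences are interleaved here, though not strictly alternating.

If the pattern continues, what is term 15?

17

The slot pattern repeats as ABB (period 3), so there are 2 interleaved tracks.
Stream A: 28, 36, 45, 55. Triangular numbers n(n+1)/2 for n = 7, 8, ….
Stream B: 44, 41, 38, 35, 32, 29, 26, 23. Arithmetic, step −3.
The 15th slot belongs to stream B; its 10th term is 17.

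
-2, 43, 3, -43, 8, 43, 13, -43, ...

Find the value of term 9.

18

Positions 1, 3, 5, … form one subsequence and positions 2, 4, 6, … form another.
Stream A: -2, 3, 8, 13. Linear: a_n = -7 + 5·n.
Stream B: 43, -43, 43, -43. Alternating ±43.
Position 9 → stream A, term 5 = 18.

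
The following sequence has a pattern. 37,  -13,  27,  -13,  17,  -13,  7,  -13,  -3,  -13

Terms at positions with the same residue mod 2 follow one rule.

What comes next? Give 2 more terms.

-13, -13

Positions 1, 3, 5, … form one subsequence and positions 2, 4, 6, … form another.
Track A: 37, 27, 17, 7, -3 — arithmetic, step −10.
Track B: -13, -13, -13, -13, -13 — the constant sequence -13.
Position 11 → track A, term 6 = -13.
Position 12 → track B, term 6 = -13.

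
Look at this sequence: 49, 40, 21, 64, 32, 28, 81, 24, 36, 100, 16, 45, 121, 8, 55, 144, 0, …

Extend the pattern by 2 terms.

66, 169

Split by position mod 3 into 3 tracks.
Subsequence A = 49, 64, 81, 100, 121, 144: perfect squares starting at 7².
Subsequence B = 40, 32, 24, 16, 8, 0: arithmetic with common difference −8.
Subsequence C = 21, 28, 36, 45, 55: triangular numbers n(n+1)/2 for n = 6, 7, ….
Term 18 comes from subsequence C (its 6th entry): 66.
Position 19 → subsequence A, term 7 = 169.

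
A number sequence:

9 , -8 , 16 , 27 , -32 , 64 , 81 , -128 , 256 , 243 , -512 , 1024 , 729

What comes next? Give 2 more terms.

Reading positions in blocks of 3 reveals the pattern ABB — 2 tracks woven together.
Stream A: 9, 27, 81, 243, 729. Powers 3^2, 3^3, 3^4, ….
Stream B: -8, 16, -32, 64, -128, 256, -512, 1024. Geometric, ×-2 each step.
Position 14 → stream B, term 9 = -2048.
Position 15 falls in stream B as its term 10, giving 4096.

-2048, 4096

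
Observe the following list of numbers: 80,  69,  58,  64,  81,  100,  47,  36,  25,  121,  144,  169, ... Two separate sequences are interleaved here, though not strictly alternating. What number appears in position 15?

Reading positions in blocks of 6 reveals the pattern AAABBB — 2 tracks woven together.
Track A: 80, 69, 58, 47, 36, 25 (arithmetic with common difference −11).
Track B: 64, 81, 100, 121, 144, 169 (consecutive squares n² from n = 8).
Term 15 comes from track A (its 9th entry): -8.

-8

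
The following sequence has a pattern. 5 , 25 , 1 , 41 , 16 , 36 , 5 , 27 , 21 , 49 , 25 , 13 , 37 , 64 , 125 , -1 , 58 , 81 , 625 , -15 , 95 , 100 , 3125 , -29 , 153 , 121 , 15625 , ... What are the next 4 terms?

-43, 248, 144, 78125

Split by position mod 4: positions 1, 5, 9, … form one track, and each other residue class forms its own.
Subsequence A: 5, 16, 21, 37, 58, 95, 153 — a Fibonacci-like recurrence a_n = a_{n-1} + a_{n-2}.
Subsequence B: 25, 36, 49, 64, 81, 100, 121 — consecutive squares n² from n = 5.
Subsequence C: 1, 5, 25, 125, 625, 3125, 15625 — powers of 5.
Subsequence D: 41, 27, 13, -1, -15, -29 — subtracting 14 each time.
Position 28 → subsequence D, term 7 = -43.
Position 29 → subsequence A, term 8 = 248.
Position 30 → subsequence B, term 8 = 144.
Position 31 → subsequence C, term 8 = 78125.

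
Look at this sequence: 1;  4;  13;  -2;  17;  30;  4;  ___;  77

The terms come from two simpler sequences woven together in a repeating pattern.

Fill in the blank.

47

Positions follow the repeating pattern ABB; grouping by letter gives 2 tracks.
Stream A: 1, -2, 4 (multiplying by -2 each time).
Stream B: 4, 13, 17, 30, ?, 77 (a Fibonacci-like recurrence a_n = a_{n-1} + a_{n-2}).
So the missing entry in stream B is 47.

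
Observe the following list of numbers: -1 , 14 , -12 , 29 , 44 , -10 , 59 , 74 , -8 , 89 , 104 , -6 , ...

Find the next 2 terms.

119, 134

Reading positions in blocks of 3 reveals the pattern AAB — 2 tracks woven together.
Subsequence A: -1, 14, 29, 44, 59, 74, 89, 104 (linear: a_n = -16 + 15·n).
Subsequence B: -12, -10, -8, -6 (adding 2 each time).
The 13th slot belongs to subsequence A; its 9th term is 119.
Position 14 → subsequence A, term 10 = 134.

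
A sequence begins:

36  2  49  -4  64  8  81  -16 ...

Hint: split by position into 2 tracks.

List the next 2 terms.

100, 32

The terms cycle through 2 interleaved subsequences.
Subsequence A is 36, 49, 64, 81, which is consecutive squares n² from n = 6.
Subsequence B is 2, -4, 8, -16, which is a geometric progression (common ratio -2).
Term 9 comes from subsequence A (its 5th entry): 100.
Position 10 → subsequence B, term 5 = 32.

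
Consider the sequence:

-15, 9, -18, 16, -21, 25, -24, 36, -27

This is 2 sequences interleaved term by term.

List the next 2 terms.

49, -30

Taking every 2nd term gives 2 separate tracks.
Track A: -15, -18, -21, -24, -27 — arithmetic with common difference −3.
Track B: 9, 16, 25, 36 — perfect squares starting at 3².
Term 10 comes from track B (its 5th entry): 49.
Term 11 comes from track A (its 6th entry): -30.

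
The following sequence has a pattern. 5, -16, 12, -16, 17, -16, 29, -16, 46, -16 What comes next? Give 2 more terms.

75, -16

Taking every 2nd term gives 2 separate tracks.
Track A: 5, 12, 17, 29, 46 (each term equals the sum of the previous two).
Track B: -16, -16, -16, -16, -16 (constant -16).
The 11th slot belongs to track A; its 6th term is 75.
Position 12 → track B, term 6 = -16.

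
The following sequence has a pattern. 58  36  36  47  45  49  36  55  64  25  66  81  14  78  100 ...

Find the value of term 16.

3

Taking every 3rd term gives 3 separate tracks.
Subsequence A = 58, 47, 36, 25, 14: arithmetic with common difference −11.
Subsequence B = 36, 45, 55, 66, 78: triangular numbers n(n+1)/2 for n = 8, 9, ….
Subsequence C = 36, 49, 64, 81, 100: consecutive squares n² from n = 6.
The 16th slot belongs to subsequence A; its 6th term is 3.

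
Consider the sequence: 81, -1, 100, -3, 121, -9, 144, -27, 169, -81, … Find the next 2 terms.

Taking every 2nd term gives 2 separate tracks.
Stream A is 81, 100, 121, 144, 169, which is consecutive squares n² from n = 9.
Stream B is -1, -3, -9, -27, -81, which is geometric, ×3 each step.
Position 11 → stream A, term 6 = 196.
The 12th slot belongs to stream B; its 6th term is -243.

196, -243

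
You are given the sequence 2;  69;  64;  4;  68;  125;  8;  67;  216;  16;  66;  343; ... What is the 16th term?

The terms cycle through 3 interleaved subsequences.
Track A: 2, 4, 8, 16. Successive powers of 2.
Track B: 69, 68, 67, 66. Subtracting 1 each time.
Track C: 64, 125, 216, 343. Consecutive cubes n³ from n = 4.
The 16th slot belongs to track A; its 6th term is 64.

64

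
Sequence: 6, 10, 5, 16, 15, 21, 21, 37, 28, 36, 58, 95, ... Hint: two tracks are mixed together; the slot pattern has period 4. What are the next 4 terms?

45, 55, 153, 248

The slot pattern repeats as AABB (period 4), so there are 2 interleaved tracks.
Subsequence A = 6, 10, 15, 21, 28, 36: triangular numbers n(n+1)/2 for n = 3, 4, ….
Subsequence B = 5, 16, 21, 37, 58, 95: a Fibonacci-like recurrence a_n = a_{n-1} + a_{n-2}.
The 13th slot belongs to subsequence A; its 7th term is 45.
Term 14 comes from subsequence A (its 8th entry): 55.
Term 15 comes from subsequence B (its 7th entry): 153.
The 16th slot belongs to subsequence B; its 8th term is 248.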